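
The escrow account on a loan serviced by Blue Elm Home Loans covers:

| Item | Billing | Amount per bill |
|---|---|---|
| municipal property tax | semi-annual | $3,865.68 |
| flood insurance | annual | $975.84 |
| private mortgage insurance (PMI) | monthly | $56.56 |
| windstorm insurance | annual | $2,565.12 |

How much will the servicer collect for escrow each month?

$995.92

Municipal property tax = $3,865.68 × 2 = $7,731.36
Flood insurance = $975.84
Private mortgage insurance (PMI) = $56.56 × 12 = $678.72
Windstorm insurance = $2,565.12
Yearly total = $11,951.04
Monthly escrow = $11,951.04 ÷ 12 = $995.92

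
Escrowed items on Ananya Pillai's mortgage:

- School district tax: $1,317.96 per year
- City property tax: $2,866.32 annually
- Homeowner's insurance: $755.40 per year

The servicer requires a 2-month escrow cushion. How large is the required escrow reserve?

$823.28

School district tax: $1,317.96
City property tax: $2,866.32
Homeowner's insurance: $755.40
Yearly total = $1,317.96 + $2,866.32 + $755.40 = $4,939.68
Monthly escrow = $4,939.68 ÷ 12 = $411.64
Cushion = 2 × $411.64 = $823.28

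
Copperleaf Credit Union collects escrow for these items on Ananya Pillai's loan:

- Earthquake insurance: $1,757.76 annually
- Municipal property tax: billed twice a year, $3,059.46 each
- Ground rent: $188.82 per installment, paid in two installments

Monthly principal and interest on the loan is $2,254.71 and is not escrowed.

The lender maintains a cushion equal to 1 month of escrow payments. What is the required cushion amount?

Earthquake insurance — $1,757.76/yr
Municipal property tax — $3,059.46 × 2 = $6,118.92/yr
Ground rent — $188.82 × 2 = $377.64/yr
Total annual escrow = $8,254.32
Monthly = $8,254.32 ÷ 12 = $687.86
Cushion = 1 × $687.86 = $687.86

$687.86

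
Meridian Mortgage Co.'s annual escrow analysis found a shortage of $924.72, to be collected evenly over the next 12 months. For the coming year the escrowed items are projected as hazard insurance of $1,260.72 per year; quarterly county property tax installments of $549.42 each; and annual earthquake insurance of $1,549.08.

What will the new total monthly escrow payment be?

Hazard insurance = $1,260.72/yr
County property tax = $549.42 × 4 = $2,197.68/yr
Earthquake insurance = $1,549.08/yr
Annual escrow total = $5,007.48
Per month = $5,007.48 ÷ 12 = $417.29
Monthly shortage recovery: $924.72 / 12 = $77.06
Adjusted monthly = $417.29 + $77.06 = $494.35

$494.35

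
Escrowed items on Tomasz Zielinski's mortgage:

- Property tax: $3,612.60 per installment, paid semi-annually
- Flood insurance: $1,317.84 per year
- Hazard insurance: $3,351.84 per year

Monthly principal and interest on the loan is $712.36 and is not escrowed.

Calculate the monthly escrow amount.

$991.24

Property tax: $3,612.60 × 2 = $7,225.20 annually
Flood insurance: $1,317.84 annually
Hazard insurance: $3,351.84 annually
Annual escrow total = $11,894.88
Monthly = $11,894.88 ÷ 12 = $991.24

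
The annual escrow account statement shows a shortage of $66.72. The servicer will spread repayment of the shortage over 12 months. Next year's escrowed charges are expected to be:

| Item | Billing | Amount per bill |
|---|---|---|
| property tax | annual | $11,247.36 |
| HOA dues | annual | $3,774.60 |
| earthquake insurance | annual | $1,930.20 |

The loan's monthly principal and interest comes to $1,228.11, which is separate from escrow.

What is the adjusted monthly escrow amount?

Property tax — $11,247.36/yr
HOA dues — $3,774.60/yr
Earthquake insurance — $1,930.20/yr
Yearly total = $16,952.16
Monthly escrow = $16,952.16 / 12 = $1,412.68
Monthly shortage recovery: $66.72 ÷ 12 = $5.56
Adjusted monthly = $1,412.68 + $5.56 = $1,418.24

$1,418.24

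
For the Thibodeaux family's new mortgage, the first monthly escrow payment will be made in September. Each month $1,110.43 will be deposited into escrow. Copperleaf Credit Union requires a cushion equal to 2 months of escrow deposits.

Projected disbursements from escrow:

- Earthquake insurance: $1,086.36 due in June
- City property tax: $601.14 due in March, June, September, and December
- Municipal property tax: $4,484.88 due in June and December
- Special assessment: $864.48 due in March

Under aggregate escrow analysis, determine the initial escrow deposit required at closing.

Cushion = 2 × $1,110.43 = $2,220.86
Trial balance (start $0, +$1,110.43 each month, − disbursements):
  Sep: +$1,110.43 − $601.14 → $509.29
  Oct: +$1,110.43 → $1,619.72
  Nov: +$1,110.43 → $2,730.15
  Dec: +$1,110.43 − $5,086.02 → -$1,245.44
  Jan: +$1,110.43 → -$135.01
  Feb: +$1,110.43 → $975.42
  Mar: +$1,110.43 − $1,465.62 → $620.23
  Apr: +$1,110.43 → $1,730.66
  May: +$1,110.43 → $2,841.09
  Jun: +$1,110.43 − $6,172.38 → -$2,220.86
  Jul: +$1,110.43 → -$1,110.43
  Aug: +$1,110.43 → $0.00
Lowest trial balance = -$2,220.86 (Jun)
Initial deposit = cushion − low point = $2,220.86 − (-$2,220.86) = $4,441.72

$4,441.72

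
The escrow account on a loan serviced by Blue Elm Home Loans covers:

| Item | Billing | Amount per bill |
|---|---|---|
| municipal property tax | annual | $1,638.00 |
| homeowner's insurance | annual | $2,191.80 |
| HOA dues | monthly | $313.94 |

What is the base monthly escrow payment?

Municipal property tax = $1,638.00
Homeowner's insurance = $2,191.80
HOA dues = $313.94 × 12 = $3,767.28
Total per year = $1,638.00 + $2,191.80 + $3,767.28 = $7,597.08
Per month = $7,597.08 / 12 = $633.09

$633.09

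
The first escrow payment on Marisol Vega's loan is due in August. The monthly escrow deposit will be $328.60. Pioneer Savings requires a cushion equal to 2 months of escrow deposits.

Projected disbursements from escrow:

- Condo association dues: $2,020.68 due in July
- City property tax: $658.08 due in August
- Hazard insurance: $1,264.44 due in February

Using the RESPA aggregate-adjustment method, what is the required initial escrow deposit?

$986.68

Cushion = 2 × $328.60 = $657.20
Trial balance (start $0, +$328.60 each month, − disbursements):
  Aug: +$328.60 − $658.08 → -$329.48
  Sep: +$328.60 → -$0.88
  Oct: +$328.60 → $327.72
  Nov: +$328.60 → $656.32
  Dec: +$328.60 → $984.92
  Jan: +$328.60 → $1,313.52
  Feb: +$328.60 − $1,264.44 → $377.68
  Mar: +$328.60 → $706.28
  Apr: +$328.60 → $1,034.88
  May: +$328.60 → $1,363.48
  Jun: +$328.60 → $1,692.08
  Jul: +$328.60 − $2,020.68 → $0.00
Lowest trial balance = -$329.48 (Aug)
Initial deposit = cushion − low point = $657.20 − (-$329.48) = $986.68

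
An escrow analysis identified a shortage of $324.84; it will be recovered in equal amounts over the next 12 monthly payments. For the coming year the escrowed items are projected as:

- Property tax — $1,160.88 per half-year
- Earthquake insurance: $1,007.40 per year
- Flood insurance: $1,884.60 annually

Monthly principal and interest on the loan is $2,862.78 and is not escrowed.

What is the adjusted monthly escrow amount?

Property tax — $1,160.88 × 2 = $2,321.76
Earthquake insurance — $1,007.40
Flood insurance — $1,884.60
Annual escrow total = $2,321.76 + $1,007.40 + $1,884.60 = $5,213.76
Monthly = $5,213.76 / 12 = $434.48
Shortage spread = $324.84 / 12 = $27.07/mo
Adjusted monthly = $434.48 + $27.07 = $461.55

$461.55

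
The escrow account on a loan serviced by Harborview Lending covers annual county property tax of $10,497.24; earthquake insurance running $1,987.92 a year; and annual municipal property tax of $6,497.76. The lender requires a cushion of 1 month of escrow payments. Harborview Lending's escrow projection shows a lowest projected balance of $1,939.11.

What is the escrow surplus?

County property tax — $10,497.24/yr
Earthquake insurance — $1,987.92/yr
Municipal property tax — $6,497.76/yr
Annual escrow total = $10,497.24 + $1,987.92 + $6,497.76 = $18,982.92
Per month = $18,982.92 ÷ 12 = $1,581.91
Cushion = 1 × $1,581.91 = $1,581.91
Excess over cushion: $1,939.11 − $1,581.91 = $357.20

$357.20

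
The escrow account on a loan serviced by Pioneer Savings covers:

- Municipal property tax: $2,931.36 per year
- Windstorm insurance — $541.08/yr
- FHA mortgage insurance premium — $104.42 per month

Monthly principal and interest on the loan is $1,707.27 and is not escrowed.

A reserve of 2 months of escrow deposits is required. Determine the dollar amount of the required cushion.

Municipal property tax = $2,931.36 per year
Windstorm insurance = $541.08 per year
FHA mortgage insurance premium = $104.42 × 12 = $1,253.04 per year
Total per year = $2,931.36 + $541.08 + $1,253.04 = $4,725.48
Base monthly escrow = $4,725.48 / 12 = $393.79
Required cushion = 2 × $393.79 = $787.58

$787.58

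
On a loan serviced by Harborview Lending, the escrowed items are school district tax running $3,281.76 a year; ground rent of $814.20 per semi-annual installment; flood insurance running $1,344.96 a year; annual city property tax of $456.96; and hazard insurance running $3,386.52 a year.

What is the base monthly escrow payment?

$841.55

School district tax: $3,281.76 per year
Ground rent: $814.20 × 2 = $1,628.40 per year
Flood insurance: $1,344.96 per year
City property tax: $456.96 per year
Hazard insurance: $3,386.52 per year
Combined annual = $10,098.60
Monthly escrow = $10,098.60 ÷ 12 = $841.55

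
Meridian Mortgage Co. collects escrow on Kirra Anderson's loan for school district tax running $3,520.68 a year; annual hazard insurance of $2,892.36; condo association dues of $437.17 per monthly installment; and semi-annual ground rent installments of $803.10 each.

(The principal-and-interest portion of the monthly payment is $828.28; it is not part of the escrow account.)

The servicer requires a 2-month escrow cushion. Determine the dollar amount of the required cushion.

School district tax — $3,520.68 per year
Hazard insurance — $2,892.36 per year
Condo association dues — $437.17 × 12 = $5,246.04 per year
Ground rent — $803.10 × 2 = $1,606.20 per year
Total annual escrow = $3,520.68 + $2,892.36 + $5,246.04 + $1,606.20 = $13,265.28
Base monthly escrow = $13,265.28 ÷ 12 = $1,105.44
Reserve = 2 × $1,105.44 = $2,210.88

$2,210.88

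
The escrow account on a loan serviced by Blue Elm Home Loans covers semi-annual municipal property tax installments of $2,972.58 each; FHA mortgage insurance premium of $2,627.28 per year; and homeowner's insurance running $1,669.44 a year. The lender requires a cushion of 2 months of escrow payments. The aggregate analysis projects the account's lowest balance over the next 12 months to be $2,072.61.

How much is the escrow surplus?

$365.63

Municipal property tax — $2,972.58 × 2 = $5,945.16 annually
FHA mortgage insurance premium — $2,627.28 annually
Homeowner's insurance — $1,669.44 annually
Total annual escrow = $5,945.16 + $2,627.28 + $1,669.44 = $10,241.88
Monthly escrow = $10,241.88 / 12 = $853.49
Required cushion = 2 × $853.49 = $1,706.98
Excess over cushion: $2,072.61 − $1,706.98 = $365.63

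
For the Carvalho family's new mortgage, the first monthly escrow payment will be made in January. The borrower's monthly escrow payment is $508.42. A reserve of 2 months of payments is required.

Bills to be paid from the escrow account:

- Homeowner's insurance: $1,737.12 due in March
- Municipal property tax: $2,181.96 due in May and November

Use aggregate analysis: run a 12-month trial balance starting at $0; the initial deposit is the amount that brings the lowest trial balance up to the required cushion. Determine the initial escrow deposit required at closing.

$2,393.82

Cushion = 2 × $508.42 = $1,016.84
Trial balance (start $0, +$508.42 each month, − disbursements):
  Jan: +$508.42 → $508.42
  Feb: +$508.42 → $1,016.84
  Mar: +$508.42 − $1,737.12 → -$211.86
  Apr: +$508.42 → $296.56
  May: +$508.42 − $2,181.96 → -$1,376.98
  Jun: +$508.42 → -$868.56
  Jul: +$508.42 → -$360.14
  Aug: +$508.42 → $148.28
  Sep: +$508.42 → $656.70
  Oct: +$508.42 → $1,165.12
  Nov: +$508.42 − $2,181.96 → -$508.42
  Dec: +$508.42 → $0.00
Lowest trial balance = -$1,376.98 (May)
Initial deposit = cushion − low point = $1,016.84 − (-$1,376.98) = $2,393.82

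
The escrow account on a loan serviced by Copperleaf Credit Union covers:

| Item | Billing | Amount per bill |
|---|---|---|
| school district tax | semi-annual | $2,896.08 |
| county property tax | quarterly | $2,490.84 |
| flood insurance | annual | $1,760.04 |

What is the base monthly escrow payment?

$1,459.63

School district tax — $2,896.08 × 2 = $5,792.16/yr
County property tax — $2,490.84 × 4 = $9,963.36/yr
Flood insurance — $1,760.04/yr
Annual escrow total = $5,792.16 + $9,963.36 + $1,760.04 = $17,515.56
Base monthly escrow = $17,515.56 ÷ 12 = $1,459.63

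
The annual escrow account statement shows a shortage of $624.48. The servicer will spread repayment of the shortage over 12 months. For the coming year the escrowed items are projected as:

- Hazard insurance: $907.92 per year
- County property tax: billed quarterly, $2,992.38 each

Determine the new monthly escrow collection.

Hazard insurance: $907.92
County property tax: $2,992.38 × 4 = $11,969.52
Total annual escrow = $907.92 + $11,969.52 = $12,877.44
Base monthly escrow = $12,877.44 ÷ 12 = $1,073.12
Shortage per month = $624.48 / 12 = $52.04
New monthly escrow = $1,073.12 + $52.04 = $1,125.16

$1,125.16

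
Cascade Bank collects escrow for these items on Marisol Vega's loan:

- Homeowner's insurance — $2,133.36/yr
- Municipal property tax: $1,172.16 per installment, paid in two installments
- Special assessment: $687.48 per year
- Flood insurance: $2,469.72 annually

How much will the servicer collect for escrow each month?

$636.24

Homeowner's insurance: $2,133.36 per year
Municipal property tax: $1,172.16 × 2 = $2,344.32 per year
Special assessment: $687.48 per year
Flood insurance: $2,469.72 per year
Combined annual = $7,634.88
Per month = $7,634.88 ÷ 12 = $636.24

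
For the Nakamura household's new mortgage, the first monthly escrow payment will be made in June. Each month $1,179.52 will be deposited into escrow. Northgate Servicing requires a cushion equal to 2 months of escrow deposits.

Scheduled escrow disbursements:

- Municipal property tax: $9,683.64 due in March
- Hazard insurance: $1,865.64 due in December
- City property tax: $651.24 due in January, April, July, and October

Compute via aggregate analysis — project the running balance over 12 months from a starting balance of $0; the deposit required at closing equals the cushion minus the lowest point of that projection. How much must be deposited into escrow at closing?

Cushion = 2 × $1,179.52 = $2,359.04
Trial balance (start $0, +$1,179.52 each month, − disbursements):
  Jun: +$1,179.52 → $1,179.52
  Jul: +$1,179.52 − $651.24 → $1,707.80
  Aug: +$1,179.52 → $2,887.32
  Sep: +$1,179.52 → $4,066.84
  Oct: +$1,179.52 − $651.24 → $4,595.12
  Nov: +$1,179.52 → $5,774.64
  Dec: +$1,179.52 − $1,865.64 → $5,088.52
  Jan: +$1,179.52 − $651.24 → $5,616.80
  Feb: +$1,179.52 → $6,796.32
  Mar: +$1,179.52 − $9,683.64 → -$1,707.80
  Apr: +$1,179.52 − $651.24 → -$1,179.52
  May: +$1,179.52 → $0.00
Lowest trial balance = -$1,707.80 (Mar)
Initial deposit = cushion − low point = $2,359.04 − (-$1,707.80) = $4,066.84

$4,066.84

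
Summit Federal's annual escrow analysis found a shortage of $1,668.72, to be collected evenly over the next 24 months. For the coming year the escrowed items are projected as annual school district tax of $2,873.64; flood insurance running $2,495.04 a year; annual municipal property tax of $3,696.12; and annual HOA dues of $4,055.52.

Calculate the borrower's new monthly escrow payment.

School district tax — $2,873.64 annually
Flood insurance — $2,495.04 annually
Municipal property tax — $3,696.12 annually
HOA dues — $4,055.52 annually
Total per year = $2,873.64 + $2,495.04 + $3,696.12 + $4,055.52 = $13,120.32
Base monthly escrow = $13,120.32 / 12 = $1,093.36
Shortage per month = $1,668.72 ÷ 24 = $69.53
New monthly escrow = $1,093.36 + $69.53 = $1,162.89

$1,162.89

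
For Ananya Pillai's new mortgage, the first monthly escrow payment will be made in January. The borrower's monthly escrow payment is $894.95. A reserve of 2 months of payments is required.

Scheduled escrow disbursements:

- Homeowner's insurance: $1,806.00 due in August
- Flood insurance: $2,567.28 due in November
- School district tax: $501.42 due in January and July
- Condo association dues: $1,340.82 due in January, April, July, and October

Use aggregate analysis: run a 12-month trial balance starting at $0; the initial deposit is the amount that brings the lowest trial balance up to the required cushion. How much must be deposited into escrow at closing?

$2,737.19

Cushion = 2 × $894.95 = $1,789.90
Trial balance (start $0, +$894.95 each month, − disbursements):
  Jan: +$894.95 − $1,842.24 → -$947.29
  Feb: +$894.95 → -$52.34
  Mar: +$894.95 → $842.61
  Apr: +$894.95 − $1,340.82 → $396.74
  May: +$894.95 → $1,291.69
  Jun: +$894.95 → $2,186.64
  Jul: +$894.95 − $1,842.24 → $1,239.35
  Aug: +$894.95 − $1,806.00 → $328.30
  Sep: +$894.95 → $1,223.25
  Oct: +$894.95 − $1,340.82 → $777.38
  Nov: +$894.95 − $2,567.28 → -$894.95
  Dec: +$894.95 → $0.00
Lowest trial balance = -$947.29 (Jan)
Initial deposit = cushion − low point = $1,789.90 − (-$947.29) = $2,737.19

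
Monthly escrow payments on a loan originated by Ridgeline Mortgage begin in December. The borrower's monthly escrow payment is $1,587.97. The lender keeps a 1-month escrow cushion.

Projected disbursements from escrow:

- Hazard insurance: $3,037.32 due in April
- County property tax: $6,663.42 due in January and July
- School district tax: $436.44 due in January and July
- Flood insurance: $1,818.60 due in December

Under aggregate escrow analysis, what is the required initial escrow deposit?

Cushion = 1 × $1,587.97 = $1,587.97
Trial balance (start $0, +$1,587.97 each month, − disbursements):
  Dec: +$1,587.97 − $1,818.60 → -$230.63
  Jan: +$1,587.97 − $7,099.86 → -$5,742.52
  Feb: +$1,587.97 → -$4,154.55
  Mar: +$1,587.97 → -$2,566.58
  Apr: +$1,587.97 − $3,037.32 → -$4,015.93
  May: +$1,587.97 → -$2,427.96
  Jun: +$1,587.97 → -$839.99
  Jul: +$1,587.97 − $7,099.86 → -$6,351.88
  Aug: +$1,587.97 → -$4,763.91
  Sep: +$1,587.97 → -$3,175.94
  Oct: +$1,587.97 → -$1,587.97
  Nov: +$1,587.97 → $0.00
Lowest trial balance = -$6,351.88 (Jul)
Initial deposit = cushion − low point = $1,587.97 − (-$6,351.88) = $7,939.85

$7,939.85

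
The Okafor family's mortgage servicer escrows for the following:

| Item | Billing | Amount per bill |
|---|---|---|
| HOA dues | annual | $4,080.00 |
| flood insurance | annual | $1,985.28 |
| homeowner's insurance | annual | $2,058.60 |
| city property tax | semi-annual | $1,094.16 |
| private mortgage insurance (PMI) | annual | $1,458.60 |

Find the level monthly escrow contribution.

$980.90

HOA dues: $4,080.00/yr
Flood insurance: $1,985.28/yr
Homeowner's insurance: $2,058.60/yr
City property tax: $1,094.16 × 2 = $2,188.32/yr
Private mortgage insurance (PMI): $1,458.60/yr
Yearly total = $4,080.00 + $1,985.28 + $2,058.60 + $2,188.32 + $1,458.60 = $11,770.80
Monthly = $11,770.80 / 12 = $980.90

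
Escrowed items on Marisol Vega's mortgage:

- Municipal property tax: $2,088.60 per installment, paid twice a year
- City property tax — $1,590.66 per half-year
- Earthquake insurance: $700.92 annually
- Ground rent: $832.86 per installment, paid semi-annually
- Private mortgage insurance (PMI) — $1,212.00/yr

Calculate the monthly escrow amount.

Municipal property tax = $2,088.60 × 2 = $4,177.20/yr
City property tax = $1,590.66 × 2 = $3,181.32/yr
Earthquake insurance = $700.92/yr
Ground rent = $832.86 × 2 = $1,665.72/yr
Private mortgage insurance (PMI) = $1,212.00/yr
Combined annual = $10,937.16
Per month = $10,937.16 ÷ 12 = $911.43

$911.43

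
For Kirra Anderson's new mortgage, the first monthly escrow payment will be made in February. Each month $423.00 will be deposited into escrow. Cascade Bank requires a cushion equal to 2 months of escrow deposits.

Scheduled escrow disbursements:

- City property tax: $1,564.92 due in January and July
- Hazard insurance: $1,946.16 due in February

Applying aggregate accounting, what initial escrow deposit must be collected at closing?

Cushion = 2 × $423.00 = $846.00
Trial balance (start $0, +$423.00 each month, − disbursements):
  Feb: +$423.00 − $1,946.16 → -$1,523.16
  Mar: +$423.00 → -$1,100.16
  Apr: +$423.00 → -$677.16
  May: +$423.00 → -$254.16
  Jun: +$423.00 → $168.84
  Jul: +$423.00 − $1,564.92 → -$973.08
  Aug: +$423.00 → -$550.08
  Sep: +$423.00 → -$127.08
  Oct: +$423.00 → $295.92
  Nov: +$423.00 → $718.92
  Dec: +$423.00 → $1,141.92
  Jan: +$423.00 − $1,564.92 → $0.00
Lowest trial balance = -$1,523.16 (Feb)
Initial deposit = cushion − low point = $846.00 − (-$1,523.16) = $2,369.16

$2,369.16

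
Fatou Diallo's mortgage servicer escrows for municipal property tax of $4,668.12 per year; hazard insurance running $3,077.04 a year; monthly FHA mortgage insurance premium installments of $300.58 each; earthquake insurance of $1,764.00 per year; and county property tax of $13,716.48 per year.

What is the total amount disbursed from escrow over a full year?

Municipal property tax: $4,668.12
Hazard insurance: $3,077.04
FHA mortgage insurance premium: $300.58 × 12 = $3,606.96
Earthquake insurance: $1,764.00
County property tax: $13,716.48
Annual escrow total = $4,668.12 + $3,077.04 + $3,606.96 + $1,764.00 + $13,716.48 = $26,832.60

$26,832.60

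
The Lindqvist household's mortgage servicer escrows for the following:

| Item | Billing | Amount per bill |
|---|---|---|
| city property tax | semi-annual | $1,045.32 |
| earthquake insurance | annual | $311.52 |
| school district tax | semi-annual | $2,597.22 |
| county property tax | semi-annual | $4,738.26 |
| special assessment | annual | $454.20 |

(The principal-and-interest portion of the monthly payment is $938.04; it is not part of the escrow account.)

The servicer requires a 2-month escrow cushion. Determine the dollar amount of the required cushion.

City property tax: $1,045.32 × 2 = $2,090.64/yr
Earthquake insurance: $311.52/yr
School district tax: $2,597.22 × 2 = $5,194.44/yr
County property tax: $4,738.26 × 2 = $9,476.52/yr
Special assessment: $454.20/yr
Total per year = $17,527.32
Monthly = $17,527.32 ÷ 12 = $1,460.61
Required cushion = 2 × $1,460.61 = $2,921.22

$2,921.22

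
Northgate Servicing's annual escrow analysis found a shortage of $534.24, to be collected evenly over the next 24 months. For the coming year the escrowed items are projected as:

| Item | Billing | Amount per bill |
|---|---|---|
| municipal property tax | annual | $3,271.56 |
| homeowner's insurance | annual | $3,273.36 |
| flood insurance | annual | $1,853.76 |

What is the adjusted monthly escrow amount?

$722.15

Municipal property tax — $3,271.56/yr
Homeowner's insurance — $3,273.36/yr
Flood insurance — $1,853.76/yr
Total annual escrow = $3,271.56 + $3,273.36 + $1,853.76 = $8,398.68
Monthly escrow = $8,398.68 / 12 = $699.89
Monthly shortage recovery: $534.24 / 24 = $22.26
Adjusted monthly = $699.89 + $22.26 = $722.15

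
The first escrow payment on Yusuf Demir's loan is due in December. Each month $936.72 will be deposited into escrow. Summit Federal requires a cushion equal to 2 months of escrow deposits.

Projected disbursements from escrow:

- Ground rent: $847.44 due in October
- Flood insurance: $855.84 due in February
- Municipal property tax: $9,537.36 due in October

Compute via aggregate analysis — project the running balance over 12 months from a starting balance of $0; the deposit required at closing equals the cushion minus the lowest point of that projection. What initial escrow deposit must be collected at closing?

Cushion = 2 × $936.72 = $1,873.44
Trial balance (start $0, +$936.72 each month, − disbursements):
  Dec: +$936.72 → $936.72
  Jan: +$936.72 → $1,873.44
  Feb: +$936.72 − $855.84 → $1,954.32
  Mar: +$936.72 → $2,891.04
  Apr: +$936.72 → $3,827.76
  May: +$936.72 → $4,764.48
  Jun: +$936.72 → $5,701.20
  Jul: +$936.72 → $6,637.92
  Aug: +$936.72 → $7,574.64
  Sep: +$936.72 → $8,511.36
  Oct: +$936.72 − $10,384.80 → -$936.72
  Nov: +$936.72 → $0.00
Lowest trial balance = -$936.72 (Oct)
Initial deposit = cushion − low point = $1,873.44 − (-$936.72) = $2,810.16

$2,810.16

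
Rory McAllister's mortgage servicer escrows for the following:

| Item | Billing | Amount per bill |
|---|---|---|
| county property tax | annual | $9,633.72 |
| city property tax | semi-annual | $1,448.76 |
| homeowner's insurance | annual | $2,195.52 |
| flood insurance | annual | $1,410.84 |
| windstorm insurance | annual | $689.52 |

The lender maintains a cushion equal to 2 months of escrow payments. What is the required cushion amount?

$2,804.52

County property tax = $9,633.72 annually
City property tax = $1,448.76 × 2 = $2,897.52 annually
Homeowner's insurance = $2,195.52 annually
Flood insurance = $1,410.84 annually
Windstorm insurance = $689.52 annually
Yearly total = $9,633.72 + $2,897.52 + $2,195.52 + $1,410.84 + $689.52 = $16,827.12
Monthly = $16,827.12 ÷ 12 = $1,402.26
Cushion = 2 × $1,402.26 = $2,804.52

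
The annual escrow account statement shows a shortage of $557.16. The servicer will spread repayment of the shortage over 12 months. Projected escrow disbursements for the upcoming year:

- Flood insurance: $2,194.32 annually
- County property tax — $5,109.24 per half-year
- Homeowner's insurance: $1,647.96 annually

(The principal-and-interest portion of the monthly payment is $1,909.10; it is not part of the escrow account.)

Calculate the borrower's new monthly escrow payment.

Flood insurance: $2,194.32
County property tax: $5,109.24 × 2 = $10,218.48
Homeowner's insurance: $1,647.96
Yearly total = $14,060.76
Per month = $14,060.76 / 12 = $1,171.73
Shortage per month = $557.16 ÷ 12 = $46.43
New monthly escrow = $1,171.73 + $46.43 = $1,218.16

$1,218.16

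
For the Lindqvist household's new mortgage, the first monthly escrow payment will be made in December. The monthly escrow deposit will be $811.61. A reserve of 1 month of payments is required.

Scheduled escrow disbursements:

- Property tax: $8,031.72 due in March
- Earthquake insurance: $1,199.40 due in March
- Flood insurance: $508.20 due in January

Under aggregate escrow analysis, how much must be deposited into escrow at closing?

Cushion = 1 × $811.61 = $811.61
Trial balance (start $0, +$811.61 each month, − disbursements):
  Dec: +$811.61 → $811.61
  Jan: +$811.61 − $508.20 → $1,115.02
  Feb: +$811.61 → $1,926.63
  Mar: +$811.61 − $9,231.12 → -$6,492.88
  Apr: +$811.61 → -$5,681.27
  May: +$811.61 → -$4,869.66
  Jun: +$811.61 → -$4,058.05
  Jul: +$811.61 → -$3,246.44
  Aug: +$811.61 → -$2,434.83
  Sep: +$811.61 → -$1,623.22
  Oct: +$811.61 → -$811.61
  Nov: +$811.61 → $0.00
Lowest trial balance = -$6,492.88 (Mar)
Initial deposit = cushion − low point = $811.61 − (-$6,492.88) = $7,304.49

$7,304.49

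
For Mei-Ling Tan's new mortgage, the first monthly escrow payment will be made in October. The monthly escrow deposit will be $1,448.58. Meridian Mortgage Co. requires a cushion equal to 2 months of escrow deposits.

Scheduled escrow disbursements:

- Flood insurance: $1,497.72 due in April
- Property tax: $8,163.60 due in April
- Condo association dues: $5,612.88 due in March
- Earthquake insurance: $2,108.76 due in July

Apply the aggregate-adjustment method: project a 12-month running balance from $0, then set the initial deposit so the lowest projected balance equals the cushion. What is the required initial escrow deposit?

Cushion = 2 × $1,448.58 = $2,897.16
Trial balance (start $0, +$1,448.58 each month, − disbursements):
  Oct: +$1,448.58 → $1,448.58
  Nov: +$1,448.58 → $2,897.16
  Dec: +$1,448.58 → $4,345.74
  Jan: +$1,448.58 → $5,794.32
  Feb: +$1,448.58 → $7,242.90
  Mar: +$1,448.58 − $5,612.88 → $3,078.60
  Apr: +$1,448.58 − $9,661.32 → -$5,134.14
  May: +$1,448.58 → -$3,685.56
  Jun: +$1,448.58 → -$2,236.98
  Jul: +$1,448.58 − $2,108.76 → -$2,897.16
  Aug: +$1,448.58 → -$1,448.58
  Sep: +$1,448.58 → $0.00
Lowest trial balance = -$5,134.14 (Apr)
Initial deposit = cushion − low point = $2,897.16 − (-$5,134.14) = $8,031.30

$8,031.30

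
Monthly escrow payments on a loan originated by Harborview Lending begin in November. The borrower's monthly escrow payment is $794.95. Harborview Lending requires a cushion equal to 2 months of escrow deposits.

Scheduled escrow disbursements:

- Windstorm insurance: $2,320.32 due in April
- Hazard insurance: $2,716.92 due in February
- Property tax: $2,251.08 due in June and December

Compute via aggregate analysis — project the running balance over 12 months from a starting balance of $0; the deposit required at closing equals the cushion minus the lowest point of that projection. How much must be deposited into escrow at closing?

Cushion = 2 × $794.95 = $1,589.90
Trial balance (start $0, +$794.95 each month, − disbursements):
  Nov: +$794.95 → $794.95
  Dec: +$794.95 − $2,251.08 → -$661.18
  Jan: +$794.95 → $133.77
  Feb: +$794.95 − $2,716.92 → -$1,788.20
  Mar: +$794.95 → -$993.25
  Apr: +$794.95 − $2,320.32 → -$2,518.62
  May: +$794.95 → -$1,723.67
  Jun: +$794.95 − $2,251.08 → -$3,179.80
  Jul: +$794.95 → -$2,384.85
  Aug: +$794.95 → -$1,589.90
  Sep: +$794.95 → -$794.95
  Oct: +$794.95 → $0.00
Lowest trial balance = -$3,179.80 (Jun)
Initial deposit = cushion − low point = $1,589.90 − (-$3,179.80) = $4,769.70

$4,769.70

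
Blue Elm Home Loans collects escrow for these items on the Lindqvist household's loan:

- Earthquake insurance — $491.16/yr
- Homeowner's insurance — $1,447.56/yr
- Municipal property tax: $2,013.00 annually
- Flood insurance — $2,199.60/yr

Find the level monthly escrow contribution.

$512.61

Earthquake insurance = $491.16
Homeowner's insurance = $1,447.56
Municipal property tax = $2,013.00
Flood insurance = $2,199.60
Total annual escrow = $491.16 + $1,447.56 + $2,013.00 + $2,199.60 = $6,151.32
Per month = $6,151.32 / 12 = $512.61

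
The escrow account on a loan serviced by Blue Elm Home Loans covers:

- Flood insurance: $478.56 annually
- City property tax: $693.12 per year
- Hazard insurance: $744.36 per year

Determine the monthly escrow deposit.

Flood insurance = $478.56/yr
City property tax = $693.12/yr
Hazard insurance = $744.36/yr
Total annual escrow = $1,916.04
Base monthly escrow = $1,916.04 / 12 = $159.67

$159.67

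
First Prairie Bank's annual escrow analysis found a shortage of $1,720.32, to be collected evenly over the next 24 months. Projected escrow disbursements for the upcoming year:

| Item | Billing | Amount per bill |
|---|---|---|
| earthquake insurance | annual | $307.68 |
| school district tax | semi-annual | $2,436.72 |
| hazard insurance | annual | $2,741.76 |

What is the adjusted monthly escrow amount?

Earthquake insurance — $307.68/yr
School district tax — $2,436.72 × 2 = $4,873.44/yr
Hazard insurance — $2,741.76/yr
Total per year = $7,922.88
Per month = $7,922.88 / 12 = $660.24
Shortage spread = $1,720.32 ÷ 24 = $71.68/mo
New monthly escrow = $660.24 + $71.68 = $731.92

$731.92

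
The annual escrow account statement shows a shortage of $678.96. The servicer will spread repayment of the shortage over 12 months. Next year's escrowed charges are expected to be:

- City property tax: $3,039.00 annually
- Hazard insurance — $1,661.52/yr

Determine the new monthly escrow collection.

City property tax = $3,039.00/yr
Hazard insurance = $1,661.52/yr
Annual escrow total = $3,039.00 + $1,661.52 = $4,700.52
Per month = $4,700.52 / 12 = $391.71
Shortage per month = $678.96 / 12 = $56.58
New monthly escrow = $391.71 + $56.58 = $448.29

$448.29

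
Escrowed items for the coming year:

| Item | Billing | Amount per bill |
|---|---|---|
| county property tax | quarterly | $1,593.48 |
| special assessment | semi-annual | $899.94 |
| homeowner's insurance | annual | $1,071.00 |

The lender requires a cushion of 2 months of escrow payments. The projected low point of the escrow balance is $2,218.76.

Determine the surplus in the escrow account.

County property tax = $1,593.48 × 4 = $6,373.92
Special assessment = $899.94 × 2 = $1,799.88
Homeowner's insurance = $1,071.00
Annual escrow total = $9,244.80
Base monthly escrow = $9,244.80 ÷ 12 = $770.40
Required reserve = 2 × $770.40 = $1,540.80
Excess over cushion: $2,218.76 − $1,540.80 = $677.96

$677.96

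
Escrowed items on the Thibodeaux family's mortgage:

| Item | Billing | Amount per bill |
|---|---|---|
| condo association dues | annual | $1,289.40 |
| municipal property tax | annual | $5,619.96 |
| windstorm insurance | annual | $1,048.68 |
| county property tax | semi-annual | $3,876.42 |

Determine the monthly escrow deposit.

Condo association dues — $1,289.40 per year
Municipal property tax — $5,619.96 per year
Windstorm insurance — $1,048.68 per year
County property tax — $3,876.42 × 2 = $7,752.84 per year
Total per year = $1,289.40 + $5,619.96 + $1,048.68 + $7,752.84 = $15,710.88
Monthly = $15,710.88 ÷ 12 = $1,309.24

$1,309.24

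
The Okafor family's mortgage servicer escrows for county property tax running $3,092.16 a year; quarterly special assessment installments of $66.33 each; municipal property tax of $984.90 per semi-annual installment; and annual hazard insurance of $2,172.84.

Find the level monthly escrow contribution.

County property tax: $3,092.16 annually
Special assessment: $66.33 × 4 = $265.32 annually
Municipal property tax: $984.90 × 2 = $1,969.80 annually
Hazard insurance: $2,172.84 annually
Annual escrow total = $3,092.16 + $265.32 + $1,969.80 + $2,172.84 = $7,500.12
Monthly = $7,500.12 ÷ 12 = $625.01

$625.01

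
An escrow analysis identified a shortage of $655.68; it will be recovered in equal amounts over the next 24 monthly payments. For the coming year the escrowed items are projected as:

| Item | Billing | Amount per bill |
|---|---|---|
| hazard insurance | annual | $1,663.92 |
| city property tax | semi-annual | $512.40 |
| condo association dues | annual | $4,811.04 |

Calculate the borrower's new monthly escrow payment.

Hazard insurance: $1,663.92 annually
City property tax: $512.40 × 2 = $1,024.80 annually
Condo association dues: $4,811.04 annually
Total annual escrow = $1,663.92 + $1,024.80 + $4,811.04 = $7,499.76
Monthly = $7,499.76 / 12 = $624.98
Monthly shortage recovery: $655.68 / 24 = $27.32
New monthly escrow = $624.98 + $27.32 = $652.30

$652.30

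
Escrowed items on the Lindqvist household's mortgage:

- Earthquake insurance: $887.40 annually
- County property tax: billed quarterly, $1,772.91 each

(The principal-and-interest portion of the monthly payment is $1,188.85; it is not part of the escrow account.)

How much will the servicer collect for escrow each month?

Earthquake insurance: $887.40 annually
County property tax: $1,772.91 × 4 = $7,091.64 annually
Annual escrow total = $7,979.04
Base monthly escrow = $7,979.04 ÷ 12 = $664.92

$664.92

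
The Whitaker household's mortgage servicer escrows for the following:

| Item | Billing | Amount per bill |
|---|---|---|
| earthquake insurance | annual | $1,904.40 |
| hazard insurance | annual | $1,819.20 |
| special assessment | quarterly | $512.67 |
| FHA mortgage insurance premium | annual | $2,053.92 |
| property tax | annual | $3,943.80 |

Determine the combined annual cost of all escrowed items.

Earthquake insurance — $1,904.40/yr
Hazard insurance — $1,819.20/yr
Special assessment — $512.67 × 4 = $2,050.68/yr
FHA mortgage insurance premium — $2,053.92/yr
Property tax — $3,943.80/yr
Yearly total = $1,904.40 + $1,819.20 + $2,050.68 + $2,053.92 + $3,943.80 = $11,772.00

$11,772.00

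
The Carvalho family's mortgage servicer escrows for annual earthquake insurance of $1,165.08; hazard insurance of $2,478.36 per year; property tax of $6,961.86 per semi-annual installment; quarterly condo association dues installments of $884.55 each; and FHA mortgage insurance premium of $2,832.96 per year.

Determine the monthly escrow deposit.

Earthquake insurance = $1,165.08 per year
Hazard insurance = $2,478.36 per year
Property tax = $6,961.86 × 2 = $13,923.72 per year
Condo association dues = $884.55 × 4 = $3,538.20 per year
FHA mortgage insurance premium = $2,832.96 per year
Combined annual = $1,165.08 + $2,478.36 + $13,923.72 + $3,538.20 + $2,832.96 = $23,938.32
Per month = $23,938.32 ÷ 12 = $1,994.86

$1,994.86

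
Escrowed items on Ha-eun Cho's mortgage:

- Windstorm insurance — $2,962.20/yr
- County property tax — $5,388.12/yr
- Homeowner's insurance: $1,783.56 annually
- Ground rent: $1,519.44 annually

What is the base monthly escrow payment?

Windstorm insurance: $2,962.20 per year
County property tax: $5,388.12 per year
Homeowner's insurance: $1,783.56 per year
Ground rent: $1,519.44 per year
Total per year = $11,653.32
Per month = $11,653.32 / 12 = $971.11

$971.11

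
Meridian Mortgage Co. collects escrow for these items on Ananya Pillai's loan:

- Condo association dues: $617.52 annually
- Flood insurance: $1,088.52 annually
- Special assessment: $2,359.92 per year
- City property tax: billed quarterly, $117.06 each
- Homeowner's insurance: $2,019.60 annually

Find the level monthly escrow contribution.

$546.15

Condo association dues — $617.52 annually
Flood insurance — $1,088.52 annually
Special assessment — $2,359.92 annually
City property tax — $117.06 × 4 = $468.24 annually
Homeowner's insurance — $2,019.60 annually
Total annual escrow = $617.52 + $1,088.52 + $2,359.92 + $468.24 + $2,019.60 = $6,553.80
Monthly escrow = $6,553.80 ÷ 12 = $546.15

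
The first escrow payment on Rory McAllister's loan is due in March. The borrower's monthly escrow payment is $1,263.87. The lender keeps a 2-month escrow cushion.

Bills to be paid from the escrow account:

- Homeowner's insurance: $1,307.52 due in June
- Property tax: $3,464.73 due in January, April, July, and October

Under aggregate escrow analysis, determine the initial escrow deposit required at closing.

$4,445.37

Cushion = 2 × $1,263.87 = $2,527.74
Trial balance (start $0, +$1,263.87 each month, − disbursements):
  Mar: +$1,263.87 → $1,263.87
  Apr: +$1,263.87 − $3,464.73 → -$936.99
  May: +$1,263.87 → $326.88
  Jun: +$1,263.87 − $1,307.52 → $283.23
  Jul: +$1,263.87 − $3,464.73 → -$1,917.63
  Aug: +$1,263.87 → -$653.76
  Sep: +$1,263.87 → $610.11
  Oct: +$1,263.87 − $3,464.73 → -$1,590.75
  Nov: +$1,263.87 → -$326.88
  Dec: +$1,263.87 → $936.99
  Jan: +$1,263.87 − $3,464.73 → -$1,263.87
  Feb: +$1,263.87 → $0.00
Lowest trial balance = -$1,917.63 (Jul)
Initial deposit = cushion − low point = $2,527.74 − (-$1,917.63) = $4,445.37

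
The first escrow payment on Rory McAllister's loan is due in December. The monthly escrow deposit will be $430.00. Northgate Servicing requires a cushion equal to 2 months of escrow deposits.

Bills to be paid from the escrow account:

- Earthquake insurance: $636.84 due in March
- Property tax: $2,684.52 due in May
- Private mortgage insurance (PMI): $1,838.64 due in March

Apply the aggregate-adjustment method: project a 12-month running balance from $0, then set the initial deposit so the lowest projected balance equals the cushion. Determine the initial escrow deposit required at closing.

Cushion = 2 × $430.00 = $860.00
Trial balance (start $0, +$430.00 each month, − disbursements):
  Dec: +$430.00 → $430.00
  Jan: +$430.00 → $860.00
  Feb: +$430.00 → $1,290.00
  Mar: +$430.00 − $2,475.48 → -$755.48
  Apr: +$430.00 → -$325.48
  May: +$430.00 − $2,684.52 → -$2,580.00
  Jun: +$430.00 → -$2,150.00
  Jul: +$430.00 → -$1,720.00
  Aug: +$430.00 → -$1,290.00
  Sep: +$430.00 → -$860.00
  Oct: +$430.00 → -$430.00
  Nov: +$430.00 → $0.00
Lowest trial balance = -$2,580.00 (May)
Initial deposit = cushion − low point = $860.00 − (-$2,580.00) = $3,440.00

$3,440.00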